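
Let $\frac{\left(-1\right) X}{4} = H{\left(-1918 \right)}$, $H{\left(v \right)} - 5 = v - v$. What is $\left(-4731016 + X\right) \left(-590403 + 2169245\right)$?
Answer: $-7469558340312$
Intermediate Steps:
$H{\left(v \right)} = 5$ ($H{\left(v \right)} = 5 + \left(v - v\right) = 5 + 0 = 5$)
$X = -20$ ($X = \left(-4\right) 5 = -20$)
$\left(-4731016 + X\right) \left(-590403 + 2169245\right) = \left(-4731016 - 20\right) \left(-590403 + 2169245\right) = \left(-4731036\right) 1578842 = -7469558340312$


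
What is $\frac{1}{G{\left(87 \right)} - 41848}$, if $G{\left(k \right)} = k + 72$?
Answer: $- \frac{1}{41689} \approx -2.3987 \cdot 10^{-5}$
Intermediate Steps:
$G{\left(k \right)} = 72 + k$
$\frac{1}{G{\left(87 \right)} - 41848} = \frac{1}{\left(72 + 87\right) - 41848} = \frac{1}{159 - 41848} = \frac{1}{-41689} = - \frac{1}{41689}$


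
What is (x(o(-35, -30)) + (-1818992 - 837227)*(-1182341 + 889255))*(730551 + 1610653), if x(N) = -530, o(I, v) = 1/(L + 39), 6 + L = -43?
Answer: 1822628721775330016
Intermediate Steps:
L = -49 (L = -6 - 43 = -49)
o(I, v) = -⅒ (o(I, v) = 1/(-49 + 39) = 1/(-10) = -⅒)
(x(o(-35, -30)) + (-1818992 - 837227)*(-1182341 + 889255))*(730551 + 1610653) = (-530 + (-1818992 - 837227)*(-1182341 + 889255))*(730551 + 1610653) = (-530 - 2656219*(-293086))*2341204 = (-530 + 778500601834)*2341204 = 778500601304*2341204 = 1822628721775330016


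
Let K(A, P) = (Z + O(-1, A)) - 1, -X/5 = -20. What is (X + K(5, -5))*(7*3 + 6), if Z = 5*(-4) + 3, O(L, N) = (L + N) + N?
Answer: 2457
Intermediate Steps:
X = 100 (X = -5*(-20) = 100)
O(L, N) = L + 2*N
Z = -17 (Z = -20 + 3 = -17)
K(A, P) = -19 + 2*A (K(A, P) = (-17 + (-1 + 2*A)) - 1 = (-18 + 2*A) - 1 = -19 + 2*A)
(X + K(5, -5))*(7*3 + 6) = (100 + (-19 + 2*5))*(7*3 + 6) = (100 + (-19 + 10))*(21 + 6) = (100 - 9)*27 = 91*27 = 2457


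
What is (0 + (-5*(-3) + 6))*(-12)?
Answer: -252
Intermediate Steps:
(0 + (-5*(-3) + 6))*(-12) = (0 + (15 + 6))*(-12) = (0 + 21)*(-12) = 21*(-12) = -252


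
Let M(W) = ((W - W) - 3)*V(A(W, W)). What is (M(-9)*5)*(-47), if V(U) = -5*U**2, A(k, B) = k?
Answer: -285525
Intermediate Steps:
M(W) = 15*W**2 (M(W) = ((W - W) - 3)*(-5*W**2) = (0 - 3)*(-5*W**2) = -(-15)*W**2 = 15*W**2)
(M(-9)*5)*(-47) = ((15*(-9)**2)*5)*(-47) = ((15*81)*5)*(-47) = (1215*5)*(-47) = 6075*(-47) = -285525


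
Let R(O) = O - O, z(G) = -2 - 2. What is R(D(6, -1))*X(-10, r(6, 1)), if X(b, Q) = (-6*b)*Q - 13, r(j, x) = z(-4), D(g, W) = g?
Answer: 0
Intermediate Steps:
z(G) = -4
r(j, x) = -4
X(b, Q) = -13 - 6*Q*b (X(b, Q) = -6*Q*b - 13 = -13 - 6*Q*b)
R(O) = 0
R(D(6, -1))*X(-10, r(6, 1)) = 0*(-13 - 6*(-4)*(-10)) = 0*(-13 - 240) = 0*(-253) = 0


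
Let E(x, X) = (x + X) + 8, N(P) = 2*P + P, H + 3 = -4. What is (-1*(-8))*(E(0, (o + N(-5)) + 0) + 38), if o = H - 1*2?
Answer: 176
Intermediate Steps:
H = -7 (H = -3 - 4 = -7)
o = -9 (o = -7 - 1*2 = -7 - 2 = -9)
N(P) = 3*P
E(x, X) = 8 + X + x (E(x, X) = (X + x) + 8 = 8 + X + x)
(-1*(-8))*(E(0, (o + N(-5)) + 0) + 38) = (-1*(-8))*((8 + ((-9 + 3*(-5)) + 0) + 0) + 38) = 8*((8 + ((-9 - 15) + 0) + 0) + 38) = 8*((8 + (-24 + 0) + 0) + 38) = 8*((8 - 24 + 0) + 38) = 8*(-16 + 38) = 8*22 = 176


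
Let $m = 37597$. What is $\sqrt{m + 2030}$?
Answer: $3 \sqrt{4403} \approx 199.07$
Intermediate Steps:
$\sqrt{m + 2030} = \sqrt{37597 + 2030} = \sqrt{39627} = 3 \sqrt{4403}$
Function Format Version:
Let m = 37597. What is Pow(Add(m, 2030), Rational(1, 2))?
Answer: Mul(3, Pow(4403, Rational(1, 2))) ≈ 199.07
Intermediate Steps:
Pow(Add(m, 2030), Rational(1, 2)) = Pow(Add(37597, 2030), Rational(1, 2)) = Pow(39627, Rational(1, 2)) = Mul(3, Pow(4403, Rational(1, 2)))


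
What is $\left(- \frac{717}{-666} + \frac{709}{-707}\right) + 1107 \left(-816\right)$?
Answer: $- \frac{141778420073}{156954} \approx -9.0331 \cdot 10^{5}$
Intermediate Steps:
$\left(- \frac{717}{-666} + \frac{709}{-707}\right) + 1107 \left(-816\right) = \left(\left(-717\right) \left(- \frac{1}{666}\right) + 709 \left(- \frac{1}{707}\right)\right) - 903312 = \left(\frac{239}{222} - \frac{709}{707}\right) - 903312 = \frac{11575}{156954} - 903312 = - \frac{141778420073}{156954}$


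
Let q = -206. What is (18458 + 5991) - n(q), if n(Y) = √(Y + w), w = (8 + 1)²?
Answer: 24449 - 5*I*√5 ≈ 24449.0 - 11.18*I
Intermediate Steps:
w = 81 (w = 9² = 81)
n(Y) = √(81 + Y) (n(Y) = √(Y + 81) = √(81 + Y))
(18458 + 5991) - n(q) = (18458 + 5991) - √(81 - 206) = 24449 - √(-125) = 24449 - 5*I*√5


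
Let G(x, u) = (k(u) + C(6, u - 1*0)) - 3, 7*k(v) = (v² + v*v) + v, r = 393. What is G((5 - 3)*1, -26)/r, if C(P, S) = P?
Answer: 449/917 ≈ 0.48964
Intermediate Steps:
k(v) = v/7 + 2*v²/7 (k(v) = ((v² + v*v) + v)/7 = ((v² + v²) + v)/7 = (2*v² + v)/7 = (v + 2*v²)/7 = v/7 + 2*v²/7)
G(x, u) = 3 + u*(1 + 2*u)/7 (G(x, u) = (u*(1 + 2*u)/7 + 6) - 3 = (6 + u*(1 + 2*u)/7) - 3 = 3 + u*(1 + 2*u)/7)
G((5 - 3)*1, -26)/r = (3 + (⅐)*(-26)*(1 + 2*(-26)))/393 = (3 + (⅐)*(-26)*(1 - 52))*(1/393) = (3 + (⅐)*(-26)*(-51))*(1/393) = (3 + 1326/7)*(1/393) = (1347/7)*(1/393) = 449/917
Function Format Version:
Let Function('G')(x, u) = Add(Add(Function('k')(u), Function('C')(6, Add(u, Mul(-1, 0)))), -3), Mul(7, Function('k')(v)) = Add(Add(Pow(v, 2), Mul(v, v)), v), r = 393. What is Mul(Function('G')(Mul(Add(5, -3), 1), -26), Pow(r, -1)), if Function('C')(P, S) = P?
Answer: Rational(449, 917) ≈ 0.48964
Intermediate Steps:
Function('k')(v) = Add(Mul(Rational(1, 7), v), Mul(Rational(2, 7), Pow(v, 2))) (Function('k')(v) = Mul(Rational(1, 7), Add(Add(Pow(v, 2), Mul(v, v)), v)) = Mul(Rational(1, 7), Add(Add(Pow(v, 2), Pow(v, 2)), v)) = Mul(Rational(1, 7), Add(Mul(2, Pow(v, 2)), v)) = Mul(Rational(1, 7), Add(v, Mul(2, Pow(v, 2)))) = Add(Mul(Rational(1, 7), v), Mul(Rational(2, 7), Pow(v, 2))))
Function('G')(x, u) = Add(3, Mul(Rational(1, 7), u, Add(1, Mul(2, u)))) (Function('G')(x, u) = Add(Add(Mul(Rational(1, 7), u, Add(1, Mul(2, u))), 6), -3) = Add(Add(6, Mul(Rational(1, 7), u, Add(1, Mul(2, u)))), -3) = Add(3, Mul(Rational(1, 7), u, Add(1, Mul(2, u)))))
Mul(Function('G')(Mul(Add(5, -3), 1), -26), Pow(r, -1)) = Mul(Add(3, Mul(Rational(1, 7), -26, Add(1, Mul(2, -26)))), Pow(393, -1)) = Mul(Add(3, Mul(Rational(1, 7), -26, Add(1, -52))), Rational(1, 393)) = Mul(Add(3, Mul(Rational(1, 7), -26, -51)), Rational(1, 393)) = Mul(Add(3, Rational(1326, 7)), Rational(1, 393)) = Mul(Rational(1347, 7), Rational(1, 393)) = Rational(449, 917)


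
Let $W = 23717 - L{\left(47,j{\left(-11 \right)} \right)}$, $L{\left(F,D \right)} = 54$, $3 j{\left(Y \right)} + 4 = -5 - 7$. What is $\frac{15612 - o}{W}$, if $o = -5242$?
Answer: $\frac{20854}{23663} \approx 0.88129$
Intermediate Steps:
$j{\left(Y \right)} = - \frac{16}{3}$ ($j{\left(Y \right)} = - \frac{4}{3} + \frac{-5 - 7}{3} = - \frac{4}{3} + \frac{1}{3} \left(-12\right) = - \frac{4}{3} - 4 = - \frac{16}{3}$)
$W = 23663$ ($W = 23717 - 54 = 23663$)
$\frac{15612 - o}{W} = \frac{15612 - -5242}{23663} = \left(15612 + 5242\right) \frac{1}{23663} = 20854 \cdot \frac{1}{23663} = \frac{20854}{23663}$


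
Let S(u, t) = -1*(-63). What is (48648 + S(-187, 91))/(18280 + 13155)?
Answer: 48711/31435 ≈ 1.5496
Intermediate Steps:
S(u, t) = 63
(48648 + S(-187, 91))/(18280 + 13155) = (48648 + 63)/(18280 + 13155) = 48711/31435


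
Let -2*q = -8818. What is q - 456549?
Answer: -452140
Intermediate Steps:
q = 4409 (q = -1/2*(-8818) = 4409)
q - 456549 = 4409 - 456549 = -452140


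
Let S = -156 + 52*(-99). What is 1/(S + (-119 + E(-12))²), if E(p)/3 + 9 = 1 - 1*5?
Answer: 1/19660 ≈ 5.0865e-5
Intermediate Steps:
E(p) = -39 (E(p) = -27 + 3*(1 - 1*5) = -27 + 3*(1 - 5) = -27 + 3*(-4) = -27 - 12 = -39)
S = -5304 (S = -156 - 5148 = -5304)
1/(S + (-119 + E(-12))²) = 1/(-5304 + (-119 - 39)²) = 1/(-5304 + (-158)²) = 1/(-5304 + 24964) = 1/19660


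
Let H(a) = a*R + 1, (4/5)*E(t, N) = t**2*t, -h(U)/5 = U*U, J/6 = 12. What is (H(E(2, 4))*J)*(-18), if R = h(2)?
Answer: 257904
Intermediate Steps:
J = 72 (J = 6*12 = 72)
h(U) = -5*U**2 (h(U) = -5*U*U = -5*U**2)
R = -20 (R = -5*2**2 = -5*4 = -20)
E(t, N) = 5*t**3/4 (E(t, N) = 5*(t**2*t)/4 = 5*t**3/4)
H(a) = 1 - 20*a (H(a) = a*(-20) + 1 = -20*a + 1 = 1 - 20*a)
(H(E(2, 4))*J)*(-18) = ((1 - 25*2**3)*72)*(-18) = ((1 - 25*8)*72)*(-18) = ((1 - 20*10)*72)*(-18) = ((1 - 200)*72)*(-18) = -199*72*(-18) = -14328*(-18) = 257904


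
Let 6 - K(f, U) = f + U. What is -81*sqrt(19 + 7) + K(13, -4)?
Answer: -3 - 81*sqrt(26) ≈ -416.02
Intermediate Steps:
K(f, U) = 6 - U - f (K(f, U) = 6 - (f + U) = 6 - (U + f) = 6 + (-U - f) = 6 - U - f)
-81*sqrt(19 + 7) + K(13, -4) = -81*sqrt(19 + 7) + (6 - 1*(-4) - 1*13) = -81*sqrt(26) + (6 + 4 - 13) = -81*sqrt(26) - 3 = -3 - 81*sqrt(26)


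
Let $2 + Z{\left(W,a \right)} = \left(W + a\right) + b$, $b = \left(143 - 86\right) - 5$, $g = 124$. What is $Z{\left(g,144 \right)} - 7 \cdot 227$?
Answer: $-1271$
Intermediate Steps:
$b = 52$ ($b = 57 + \left(-92 + 87\right) = 57 - 5 = 52$)
$Z{\left(W,a \right)} = 50 + W + a$ ($Z{\left(W,a \right)} = -2 + \left(\left(W + a\right) + 52\right) = -2 + \left(52 + W + a\right) = 50 + W + a$)
$Z{\left(g,144 \right)} - 7 \cdot 227 = \left(50 + 124 + 144\right) - 7 \cdot 227 = 318 - 1589 = -1271$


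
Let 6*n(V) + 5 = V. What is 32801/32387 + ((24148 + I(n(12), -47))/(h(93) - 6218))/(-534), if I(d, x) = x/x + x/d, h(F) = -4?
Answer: 768345941143/753251534532 ≈ 1.0200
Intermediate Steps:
n(V) = -⅚ + V/6
I(d, x) = 1 + x/d
32801/32387 + ((24148 + I(n(12), -47))/(h(93) - 6218))/(-534) = 32801/32387 + ((24148 + ((-⅚ + (⅙)*12) - 47)/(-⅚ + (⅙)*12))/(-4 - 6218))/(-534) = 32801*(1/32387) + ((24148 + ((-⅚ + 2) - 47)/(-⅚ + 2))/(-6222))*(-1/534) = 32801/32387 + ((24148 + (7/6 - 47)/(7/6))*(-1/6222))*(-1/534) = 32801/32387 + ((24148 + (6/7)*(-275/6))*(-1/6222))*(-1/534) = 32801/32387 + ((24148 - 275/7)*(-1/6222))*(-1/534) = 32801/32387 + ((168761/7)*(-1/6222))*(-1/534) = 32801/32387 - 168761/43554*(-1/534) = 32801/32387 + 168761/23257836 = 768345941143/753251534532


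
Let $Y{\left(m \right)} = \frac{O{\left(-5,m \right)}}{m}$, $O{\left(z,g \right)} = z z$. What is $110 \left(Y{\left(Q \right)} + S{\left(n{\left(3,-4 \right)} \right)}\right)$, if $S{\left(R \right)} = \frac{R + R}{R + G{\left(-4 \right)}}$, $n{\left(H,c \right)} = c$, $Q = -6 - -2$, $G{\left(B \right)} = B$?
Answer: $- \frac{1155}{2} \approx -577.5$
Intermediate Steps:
$Q = -4$ ($Q = -6 + 2 = -4$)
$S{\left(R \right)} = \frac{2 R}{-4 + R}$ ($S{\left(R \right)} = \frac{R + R}{R - 4} = \frac{2 R}{-4 + R}$)
$O{\left(z,g \right)} = z^{2}$
$Y{\left(m \right)} = \frac{25}{m}$ ($Y{\left(m \right)} = \frac{\left(-5\right)^{2}}{m} = \frac{25}{m}$)
$110 \left(Y{\left(Q \right)} + S{\left(n{\left(3,-4 \right)} \right)}\right) = 110 \left(\frac{25}{-4} + 2 \left(-4\right) \frac{1}{-4 - 4}\right) = 110 \left(25 \left(- \frac{1}{4}\right) + 2 \left(-4\right) \frac{1}{-8}\right) = 110 \left(- \frac{25}{4} + 2 \left(-4\right) \left(- \frac{1}{8}\right)\right) = 110 \left(- \frac{25}{4} + 1\right) = 110 \left(- \frac{21}{4}\right) = - \frac{1155}{2}$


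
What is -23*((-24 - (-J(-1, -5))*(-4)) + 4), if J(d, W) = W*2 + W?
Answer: -920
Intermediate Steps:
J(d, W) = 3*W (J(d, W) = 2*W + W = 3*W)
-23*((-24 - (-J(-1, -5))*(-4)) + 4) = -23*((-24 - (-3*(-5))*(-4)) + 4) = -23*((-24 - (-1*(-15))*(-4)) + 4) = -23*((-24 - 15*(-4)) + 4) = -23*((-24 - 1*(-60)) + 4) = -23*((-24 + 60) + 4) = -23*(36 + 4) = -23*40 = -920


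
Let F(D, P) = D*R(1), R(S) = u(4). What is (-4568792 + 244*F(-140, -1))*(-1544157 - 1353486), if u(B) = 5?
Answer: 13733645581656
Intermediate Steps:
R(S) = 5
F(D, P) = 5*D (F(D, P) = D*5 = 5*D)
(-4568792 + 244*F(-140, -1))*(-1544157 - 1353486) = (-4568792 + 244*(5*(-140)))*(-1544157 - 1353486) = (-4568792 + 244*(-700))*(-2897643) = (-4568792 - 170800)*(-2897643) = -4739592*(-2897643) = 13733645581656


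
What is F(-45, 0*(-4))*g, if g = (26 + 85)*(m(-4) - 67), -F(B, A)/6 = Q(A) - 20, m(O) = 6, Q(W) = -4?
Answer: -975024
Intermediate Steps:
F(B, A) = 144 (F(B, A) = -6*(-4 - 20) = -6*(-24) = 144)
g = -6771 (g = (26 + 85)*(6 - 67) = 111*(-61) = -6771)
F(-45, 0*(-4))*g = 144*(-6771) = -975024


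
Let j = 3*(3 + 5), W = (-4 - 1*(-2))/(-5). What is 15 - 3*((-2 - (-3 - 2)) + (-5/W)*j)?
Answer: 906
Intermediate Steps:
W = ⅖ (W = (-4 + 2)*(-⅕) = -2*(-⅕) = ⅖ ≈ 0.40000)
j = 24 (j = 3*8 = 24)
15 - 3*((-2 - (-3 - 2)) + (-5/W)*j) = 15 - 3*((-2 - (-3 - 2)) - 5/⅖*24) = 15 - 3*((-2 - 1*(-5)) - 5*5/2*24) = 15 - 3*((-2 + 5) - 25/2*24) = 15 - 3*(3 - 300) = 15 - 3*(-297) = 15 + 891 = 906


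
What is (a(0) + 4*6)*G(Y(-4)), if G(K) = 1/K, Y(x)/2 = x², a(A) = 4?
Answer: 7/8 ≈ 0.87500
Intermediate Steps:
Y(x) = 2*x²
(a(0) + 4*6)*G(Y(-4)) = (4 + 4*6)/((2*(-4)²)) = (4 + 24)/((2*16)) = 28/32 = 28*(1/32) = 7/8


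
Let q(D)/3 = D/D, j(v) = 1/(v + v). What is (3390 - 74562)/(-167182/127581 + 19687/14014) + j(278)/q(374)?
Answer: -212252752595317465/281556063132 ≈ -7.5386e+5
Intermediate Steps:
j(v) = 1/(2*v)
q(D) = 3 (q(D) = 3*(D/D) = 3*1 = 3)
(3390 - 74562)/(-167182/127581 + 19687/14014) + j(278)/q(374) = (3390 - 74562)/(-167182/127581 + 19687/14014) + ((½)/278)/3 = -71172/(-167182*1/127581 + 19687*(1/14014)) + ((½)*(1/278))*(⅓) = -71172/(-167182/127581 + 19687/14014) + (1/556)*(⅓) = -71172/168798599/1787920134 + 1/1668 = -71172*1787920134/168798599 + 1/1668 = -127249851777048/168798599 + 1/1668 = -212252752595317465/281556063132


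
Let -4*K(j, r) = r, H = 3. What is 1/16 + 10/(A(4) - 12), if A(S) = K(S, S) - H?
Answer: -9/16 ≈ -0.56250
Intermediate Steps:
K(j, r) = -r/4
A(S) = -3 - S/4 (A(S) = -S/4 - 1*3 = -S/4 - 3 = -3 - S/4)
1/16 + 10/(A(4) - 12) = 1/16 + 10/((-3 - 1/4*4) - 12) = 1/16 + 10/((-3 - 1) - 12) = 1/16 + 10/(-4 - 12) = 1/16 + 10/(-16) = 1/16 - 1/16*10 = 1/16 - 5/8 = -9/16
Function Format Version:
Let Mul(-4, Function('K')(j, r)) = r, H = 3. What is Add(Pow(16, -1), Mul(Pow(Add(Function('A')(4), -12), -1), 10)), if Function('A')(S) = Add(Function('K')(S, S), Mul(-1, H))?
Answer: Rational(-9, 16) ≈ -0.56250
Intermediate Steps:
Function('K')(j, r) = Mul(Rational(-1, 4), r)
Function('A')(S) = Add(-3, Mul(Rational(-1, 4), S)) (Function('A')(S) = Add(Mul(Rational(-1, 4), S), Mul(-1, 3)) = Add(Mul(Rational(-1, 4), S), -3) = Add(-3, Mul(Rational(-1, 4), S)))
Add(Pow(16, -1), Mul(Pow(Add(Function('A')(4), -12), -1), 10)) = Add(Pow(16, -1), Mul(Pow(Add(Add(-3, Mul(Rational(-1, 4), 4)), -12), -1), 10)) = Add(Rational(1, 16), Mul(Pow(Add(Add(-3, -1), -12), -1), 10)) = Add(Rational(1, 16), Mul(Pow(Add(-4, -12), -1), 10)) = Add(Rational(1, 16), Mul(Pow(-16, -1), 10)) = Add(Rational(1, 16), Mul(Rational(-1, 16), 10)) = Add(Rational(1, 16), Rational(-5, 8)) = Rational(-9, 16)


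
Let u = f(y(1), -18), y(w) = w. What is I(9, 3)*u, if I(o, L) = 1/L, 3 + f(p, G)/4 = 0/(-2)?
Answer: -4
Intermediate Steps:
f(p, G) = -12 (f(p, G) = -12 + 4*(0/(-2)) = -12 + 4*(0*(-½)) = -12 + 4*0 = -12 + 0 = -12)
u = -12
I(9, 3)*u = -12/3 = (⅓)*(-12) = -4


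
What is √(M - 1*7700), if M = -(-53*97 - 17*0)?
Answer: I*√2559 ≈ 50.587*I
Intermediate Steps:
M = 5141 (M = -(-5141 + 0) = -1*(-5141) = 5141)
√(M - 1*7700) = √(5141 - 1*7700) = √(5141 - 7700) = √(-2559) = I*√2559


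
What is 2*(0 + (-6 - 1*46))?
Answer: -104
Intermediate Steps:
2*(0 + (-6 - 1*46)) = 2*(0 + (-6 - 46)) = 2*(0 - 52) = 2*(-52) = -104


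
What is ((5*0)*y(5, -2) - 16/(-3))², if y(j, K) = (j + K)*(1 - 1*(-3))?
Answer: 256/9 ≈ 28.444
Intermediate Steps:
y(j, K) = 4*K + 4*j (y(j, K) = (K + j)*(1 + 3) = (K + j)*4 = 4*K + 4*j)
((5*0)*y(5, -2) - 16/(-3))² = ((5*0)*(4*(-2) + 4*5) - 16/(-3))² = (0*(-8 + 20) - 16*(-⅓))² = (0*12 + 16/3)² = (0 + 16/3)² = (16/3)² = 256/9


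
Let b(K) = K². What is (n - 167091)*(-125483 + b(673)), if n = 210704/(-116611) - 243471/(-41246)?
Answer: -131575025521556098027/2404868653 ≈ -5.4712e+10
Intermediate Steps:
n = 19700699597/4809737306 (n = 210704*(-1/116611) - 243471*(-1/41246) = -210704/116611 + 243471/41246 = 19700699597/4809737306 ≈ 4.0960)
(n - 167091)*(-125483 + b(673)) = (19700699597/4809737306 - 167091)*(-125483 + 673²) = -803644115497249*(-125483 + 452929)/4809737306 = -803644115497249/4809737306*327446 = -131575025521556098027/2404868653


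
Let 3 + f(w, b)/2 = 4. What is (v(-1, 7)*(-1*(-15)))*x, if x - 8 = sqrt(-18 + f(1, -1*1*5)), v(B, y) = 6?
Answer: 720 + 360*I ≈ 720.0 + 360.0*I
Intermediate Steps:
f(w, b) = 2 (f(w, b) = -6 + 2*4 = -6 + 8 = 2)
x = 8 + 4*I (x = 8 + sqrt(-18 + 2) = 8 + sqrt(-16) = 8 + 4*I ≈ 8.0 + 4.0*I)
(v(-1, 7)*(-1*(-15)))*x = (6*(-1*(-15)))*(8 + 4*I) = (6*15)*(8 + 4*I) = 90*(8 + 4*I) = 720 + 360*I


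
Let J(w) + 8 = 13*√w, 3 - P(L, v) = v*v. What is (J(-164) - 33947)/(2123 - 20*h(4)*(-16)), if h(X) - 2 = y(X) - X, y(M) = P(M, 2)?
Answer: -33955/1163 + 26*I*√41/1163 ≈ -29.196 + 0.14315*I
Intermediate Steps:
P(L, v) = 3 - v² (P(L, v) = 3 - v*v = 3 - v²)
y(M) = -1 (y(M) = 3 - 1*2² = 3 - 1*4 = 3 - 4 = -1)
h(X) = 1 - X (h(X) = 2 + (-1 - X) = 1 - X)
J(w) = -8 + 13*√w
(J(-164) - 33947)/(2123 - 20*h(4)*(-16)) = ((-8 + 13*√(-164)) - 33947)/(2123 - 20*(1 - 1*4)*(-16)) = ((-8 + 13*(2*I*√41)) - 33947)/(2123 - 20*(1 - 4)*(-16)) = ((-8 + 26*I*√41) - 33947)/(2123 - 20*(-3)*(-16)) = (-33955 + 26*I*√41)/(2123 + 60*(-16)) = (-33955 + 26*I*√41)/(2123 - 960) = (-33955 + 26*I*√41)/1163 = (-33955 + 26*I*√41)*(1/1163) = -33955/1163 + 26*I*√41/1163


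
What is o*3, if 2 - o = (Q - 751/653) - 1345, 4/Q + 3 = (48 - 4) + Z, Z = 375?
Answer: 274664745/67912 ≈ 4044.4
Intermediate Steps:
Q = 1/104 (Q = 4/(-3 + ((48 - 4) + 375)) = 4/(-3 + (44 + 375)) = 4/(-3 + 419) = 4/416 = 4*(1/416) = 1/104 ≈ 0.0096154)
o = 91554915/67912 (o = 2 - ((1/104 - 751/653) - 1345) = 2 - (-77451/67912 - 1345) = 2 - 1*(-91419091/67912) = 2 + 91419091/67912 = 91554915/67912 ≈ 1348.1)
o*3 = (91554915/67912)*3 = 274664745/67912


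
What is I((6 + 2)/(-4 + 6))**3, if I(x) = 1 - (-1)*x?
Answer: 125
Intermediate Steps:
I(x) = 1 + x
I((6 + 2)/(-4 + 6))**3 = (1 + (6 + 2)/(-4 + 6))**3 = (1 + 8/2)**3 = (1 + 8*(1/2))**3 = (1 + 4)**3 = 5**3 = 125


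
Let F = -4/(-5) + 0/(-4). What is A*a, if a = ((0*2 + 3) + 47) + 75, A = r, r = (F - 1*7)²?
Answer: 4805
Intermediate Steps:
F = ⅘ (F = -4*(-⅕) + 0*(-¼) = ⅘ + 0 = ⅘ ≈ 0.80000)
r = 961/25 (r = (⅘ - 1*7)² = (⅘ - 7)² = (-31/5)² = 961/25 ≈ 38.440)
A = 961/25 ≈ 38.440
a = 125 (a = ((0 + 3) + 47) + 75 = (3 + 47) + 75 = 50 + 75 = 125)
A*a = (961/25)*125 = 4805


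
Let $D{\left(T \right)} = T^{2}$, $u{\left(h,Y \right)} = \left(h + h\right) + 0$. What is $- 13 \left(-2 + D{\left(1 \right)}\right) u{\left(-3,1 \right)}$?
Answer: $-78$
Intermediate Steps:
$u{\left(h,Y \right)} = 2 h$ ($u{\left(h,Y \right)} = 2 h + 0 = 2 h$)
$- 13 \left(-2 + D{\left(1 \right)}\right) u{\left(-3,1 \right)} = - 13 \left(-2 + 1^{2}\right) 2 \left(-3\right) = - 13 \left(-2 + 1\right) \left(-6\right) = - 13 \left(\left(-1\right) \left(-6\right)\right) = \left(-13\right) 6 = -78$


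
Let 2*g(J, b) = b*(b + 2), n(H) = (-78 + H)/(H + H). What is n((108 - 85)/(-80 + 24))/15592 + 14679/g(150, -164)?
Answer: 294071627/264658608 ≈ 1.1111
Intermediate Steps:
n(H) = (-78 + H)/(2*H) (n(H) = (-78 + H)/((2*H)) = (-78 + H)*(1/(2*H)) = (-78 + H)/(2*H))
g(J, b) = b*(2 + b)/2 (g(J, b) = (b*(b + 2))/2 = (b*(2 + b))/2 = b*(2 + b)/2)
n((108 - 85)/(-80 + 24))/15592 + 14679/g(150, -164) = ((-78 + (108 - 85)/(-80 + 24))/(2*(((108 - 85)/(-80 + 24)))))/15592 + 14679/(((1/2)*(-164)*(2 - 164))) = ((-78 + 23/(-56))/(2*((23/(-56)))))*(1/15592) + 14679/(((1/2)*(-164)*(-162))) = ((-78 + 23*(-1/56))/(2*((23*(-1/56)))))*(1/15592) + 14679/13284 = ((-78 - 23/56)/(2*(-23/56)))*(1/15592) + 14679*(1/13284) = ((1/2)*(-56/23)*(-4391/56))*(1/15592) + 1631/1476 = (4391/46)*(1/15592) + 1631/1476 = 4391/717232 + 1631/1476 = 294071627/264658608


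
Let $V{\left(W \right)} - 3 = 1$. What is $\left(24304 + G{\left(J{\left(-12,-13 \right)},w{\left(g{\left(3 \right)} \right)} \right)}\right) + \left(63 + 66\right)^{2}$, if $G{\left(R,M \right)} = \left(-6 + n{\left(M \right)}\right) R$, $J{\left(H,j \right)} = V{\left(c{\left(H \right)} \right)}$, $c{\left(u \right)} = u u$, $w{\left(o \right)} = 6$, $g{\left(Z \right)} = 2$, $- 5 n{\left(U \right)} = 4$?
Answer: $\frac{204589}{5} \approx 40918.0$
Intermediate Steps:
$n{\left(U \right)} = - \frac{4}{5}$ ($n{\left(U \right)} = \left(- \frac{1}{5}\right) 4 = - \frac{4}{5}$)
$c{\left(u \right)} = u^{2}$
$V{\left(W \right)} = 4$ ($V{\left(W \right)} = 3 + 1 = 4$)
$J{\left(H,j \right)} = 4$
$G{\left(R,M \right)} = - \frac{34 R}{5}$ ($G{\left(R,M \right)} = \left(-6 - \frac{4}{5}\right) R = - \frac{34 R}{5}$)
$\left(24304 + G{\left(J{\left(-12,-13 \right)},w{\left(g{\left(3 \right)} \right)} \right)}\right) + \left(63 + 66\right)^{2} = \left(24304 - \frac{136}{5}\right) + \left(63 + 66\right)^{2} = \left(24304 - \frac{136}{5}\right) + 129^{2} = \frac{121384}{5} + 16641 = \frac{204589}{5}$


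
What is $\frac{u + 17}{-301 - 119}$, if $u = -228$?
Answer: $\frac{211}{420} \approx 0.50238$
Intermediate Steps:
$\frac{u + 17}{-301 - 119} = \frac{-228 + 17}{-301 - 119} = - \frac{211}{-420} = \left(-211\right) \left(- \frac{1}{420}\right) = \frac{211}{420}$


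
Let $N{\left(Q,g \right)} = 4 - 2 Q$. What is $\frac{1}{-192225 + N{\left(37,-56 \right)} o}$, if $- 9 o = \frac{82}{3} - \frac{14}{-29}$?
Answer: $- \frac{783}{150342775} \approx -5.2081 \cdot 10^{-6}$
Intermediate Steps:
$o = - \frac{2420}{783}$ ($o = - \frac{\frac{82}{3} - \frac{14}{-29}}{9} = - \frac{82 \cdot \frac{1}{3} - - \frac{14}{29}}{9} = - \frac{\frac{82}{3} + \frac{14}{29}}{9} = \left(- \frac{1}{9}\right) \frac{2420}{87} = - \frac{2420}{783} \approx -3.0907$)
$\frac{1}{-192225 + N{\left(37,-56 \right)} o} = \frac{1}{-192225 + \left(4 - 74\right) \left(- \frac{2420}{783}\right)} = \frac{1}{-192225 - - \frac{169400}{783}} = \frac{1}{-192225 + \frac{169400}{783}} = \frac{1}{- \frac{150342775}{783}} = - \frac{783}{150342775}$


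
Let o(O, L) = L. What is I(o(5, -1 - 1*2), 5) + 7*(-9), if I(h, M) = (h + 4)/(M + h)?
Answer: -125/2 ≈ -62.500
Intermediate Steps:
I(h, M) = (4 + h)/(M + h)
I(o(5, -1 - 1*2), 5) + 7*(-9) = (4 + (-1 - 1*2))/(5 + (-1 - 1*2)) + 7*(-9) = (4 + (-1 - 2))/(5 + (-1 - 2)) - 63 = (4 - 3)/(5 - 3) - 63 = 1/2 - 63 = (½)*1 - 63 = ½ - 63 = -125/2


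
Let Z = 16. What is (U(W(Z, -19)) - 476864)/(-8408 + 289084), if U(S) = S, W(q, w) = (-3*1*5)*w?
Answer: -476579/280676 ≈ -1.6980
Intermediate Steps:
W(q, w) = -15*w (W(q, w) = (-3*5)*w = -15*w)
(U(W(Z, -19)) - 476864)/(-8408 + 289084) = (-15*(-19) - 476864)/(-8408 + 289084) = (285 - 476864)/280676 = -476579*1/280676 = -476579/280676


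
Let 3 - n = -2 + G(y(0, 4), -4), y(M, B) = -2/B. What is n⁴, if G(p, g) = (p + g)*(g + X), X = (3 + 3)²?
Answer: 492884401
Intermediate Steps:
X = 36 (X = 6² = 36)
G(p, g) = (36 + g)*(g + p) (G(p, g) = (p + g)*(g + 36) = (g + p)*(36 + g) = (36 + g)*(g + p))
n = 149 (n = 3 - (-2 + ((-4)² + 36*(-4) + 36*(-2/4) - (-8)/4)) = 3 - (-2 + (16 - 144 + 36*(-2*¼) - (-8)/4)) = 3 - (-2 + (16 - 144 + 36*(-½) - 4*(-½))) = 3 - (-2 + (16 - 144 - 18 + 2)) = 3 - (-2 - 144) = 3 - 1*(-146) = 3 + 146 = 149)
n⁴ = 149⁴ = 492884401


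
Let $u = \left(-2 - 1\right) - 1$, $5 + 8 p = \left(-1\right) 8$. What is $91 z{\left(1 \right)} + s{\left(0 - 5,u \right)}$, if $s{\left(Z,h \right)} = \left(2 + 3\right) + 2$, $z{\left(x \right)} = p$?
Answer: $- \frac{1127}{8} \approx -140.88$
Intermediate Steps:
$p = - \frac{13}{8}$ ($p = - \frac{5}{8} + \frac{\left(-1\right) 8}{8} = - \frac{5}{8} + \frac{1}{8} \left(-8\right) = - \frac{5}{8} - 1 = - \frac{13}{8} \approx -1.625$)
$u = -4$ ($u = -3 - 1 = -4$)
$z{\left(x \right)} = - \frac{13}{8}$
$s{\left(Z,h \right)} = 7$ ($s{\left(Z,h \right)} = 5 + 2 = 7$)
$91 z{\left(1 \right)} + s{\left(0 - 5,u \right)} = 91 \left(- \frac{13}{8}\right) + 7 = - \frac{1183}{8} + 7 = - \frac{1127}{8}$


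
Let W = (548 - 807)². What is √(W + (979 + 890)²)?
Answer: 7*√72658 ≈ 1886.9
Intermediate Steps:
W = 67081 (W = (-259)² = 67081)
√(W + (979 + 890)²) = √(67081 + (979 + 890)²) = √(67081 + 1869²) = √(67081 + 3493161) = √3560242 = 7*√72658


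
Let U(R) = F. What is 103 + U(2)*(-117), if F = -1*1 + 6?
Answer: -482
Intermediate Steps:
F = 5 (F = -1 + 6 = 5)
U(R) = 5
103 + U(2)*(-117) = 103 + 5*(-117) = 103 - 585 = -482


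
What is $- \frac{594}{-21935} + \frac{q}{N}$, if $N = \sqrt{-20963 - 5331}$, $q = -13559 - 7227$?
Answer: $\frac{594}{21935} + \frac{10393 i \sqrt{26294}}{13147} \approx 0.02708 + 128.19 i$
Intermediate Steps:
$q = -20786$
$N = i \sqrt{26294}$ ($N = \sqrt{-26294} = i \sqrt{26294} \approx 162.15 i$)
$- \frac{594}{-21935} + \frac{q}{N} = - \frac{594}{-21935} - \frac{20786}{i \sqrt{26294}} = \left(-594\right) \left(- \frac{1}{21935}\right) - 20786 \left(- \frac{i \sqrt{26294}}{26294}\right) = \frac{594}{21935} + \frac{10393 i \sqrt{26294}}{13147}$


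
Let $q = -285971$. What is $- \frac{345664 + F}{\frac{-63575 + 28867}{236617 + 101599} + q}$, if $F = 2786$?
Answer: $\frac{29462841300}{24180000611} \approx 1.2185$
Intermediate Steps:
$- \frac{345664 + F}{\frac{-63575 + 28867}{236617 + 101599} + q} = - \frac{345664 + 2786}{\frac{-63575 + 28867}{236617 + 101599} - 285971} = - \frac{348450}{- \frac{34708}{338216} - 285971} = - \frac{348450}{\left(-34708\right) \frac{1}{338216} - 285971} = - \frac{348450}{- \frac{8677}{84554} - 285971} = - \frac{348450}{- \frac{24180000611}{84554}} = - \frac{348450 \left(-84554\right)}{24180000611} = \left(-1\right) \left(- \frac{29462841300}{24180000611}\right) = \frac{29462841300}{24180000611}$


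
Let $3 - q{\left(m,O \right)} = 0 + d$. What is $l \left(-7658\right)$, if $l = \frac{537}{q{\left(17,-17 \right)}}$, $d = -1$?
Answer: $- \frac{2056173}{2} \approx -1.0281 \cdot 10^{6}$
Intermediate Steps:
$q{\left(m,O \right)} = 4$ ($q{\left(m,O \right)} = 3 - \left(0 - 1\right) = 3 - -1 = 3 + 1 = 4$)
$l = \frac{537}{4} \approx 134.25$
$l \left(-7658\right) = \frac{537}{4} \left(-7658\right) = - \frac{2056173}{2}$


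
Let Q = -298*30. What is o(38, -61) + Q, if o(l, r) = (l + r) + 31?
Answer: -8932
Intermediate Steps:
o(l, r) = 31 + l + r
Q = -8940
o(38, -61) + Q = (31 + 38 - 61) - 8940 = 8 - 8940 = -8932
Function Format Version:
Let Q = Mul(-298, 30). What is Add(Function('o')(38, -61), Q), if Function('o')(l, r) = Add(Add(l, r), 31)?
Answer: -8932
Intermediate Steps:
Function('o')(l, r) = Add(31, l, r)
Q = -8940
Add(Function('o')(38, -61), Q) = Add(Add(31, 38, -61), -8940) = Add(8, -8940) = -8932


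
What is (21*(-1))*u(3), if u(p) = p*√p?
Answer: -63*√3 ≈ -109.12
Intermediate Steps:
u(p) = p^(3/2)
(21*(-1))*u(3) = (21*(-1))*3^(3/2) = -63*√3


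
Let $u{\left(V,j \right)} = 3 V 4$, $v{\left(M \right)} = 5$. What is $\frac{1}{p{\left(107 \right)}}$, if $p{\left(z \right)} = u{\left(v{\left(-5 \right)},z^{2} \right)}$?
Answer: $\frac{1}{60} \approx 0.016667$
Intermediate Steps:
$u{\left(V,j \right)} = 12 V$ ($u{\left(V,j \right)} = 3 \cdot 4 V = 12 V$)
$p{\left(z \right)} = 60$ ($p{\left(z \right)} = 12 \cdot 5 = 60$)
$\frac{1}{p{\left(107 \right)}} = \frac{1}{60}$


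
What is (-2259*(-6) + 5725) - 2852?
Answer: 16427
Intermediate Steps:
(-2259*(-6) + 5725) - 2852 = (13554 + 5725) - 2852 = 19279 - 2852 = 16427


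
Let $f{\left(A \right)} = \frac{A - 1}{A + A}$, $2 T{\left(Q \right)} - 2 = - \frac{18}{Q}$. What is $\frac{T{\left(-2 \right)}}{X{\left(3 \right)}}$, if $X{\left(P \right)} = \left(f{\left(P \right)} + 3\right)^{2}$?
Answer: $\frac{99}{200} \approx 0.495$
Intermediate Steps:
$T{\left(Q \right)} = 1 - \frac{9}{Q}$ ($T{\left(Q \right)} = 1 + \frac{\left(-18\right) \frac{1}{Q}}{2} = 1 - \frac{9}{Q}$)
$f{\left(A \right)} = \frac{-1 + A}{2 A}$
$X{\left(P \right)} = \left(3 + \frac{-1 + P}{2 P}\right)^{2}$ ($X{\left(P \right)} = \left(\frac{-1 + P}{2 P} + 3\right)^{2} = \left(3 + \frac{-1 + P}{2 P}\right)^{2}$)
$\frac{T{\left(-2 \right)}}{X{\left(3 \right)}} = \frac{\frac{1}{-2} \left(-9 - 2\right)}{\frac{1}{4} \cdot \frac{1}{9} \left(-1 + 7 \cdot 3\right)^{2}} = \frac{\left(- \frac{1}{2}\right) \left(-11\right)}{\frac{1}{4} \cdot \frac{1}{9} \left(-1 + 21\right)^{2}} = \frac{11}{2 \cdot \frac{1}{4} \cdot \frac{1}{9} \cdot 20^{2}} = \frac{11}{2 \cdot \frac{1}{4} \cdot \frac{1}{9} \cdot 400} = \frac{11}{2 \cdot \frac{100}{9}} = \frac{11}{2} \cdot \frac{9}{100} = \frac{99}{200}$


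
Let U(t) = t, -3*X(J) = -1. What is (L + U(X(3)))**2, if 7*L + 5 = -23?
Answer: 121/9 ≈ 13.444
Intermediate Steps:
L = -4 (L = -5/7 + (1/7)*(-23) = -5/7 - 23/7 = -4)
X(J) = 1/3 (X(J) = -1/3*(-1) = 1/3)
(L + U(X(3)))**2 = (-4 + 1/3)**2 = (-11/3)**2 = 121/9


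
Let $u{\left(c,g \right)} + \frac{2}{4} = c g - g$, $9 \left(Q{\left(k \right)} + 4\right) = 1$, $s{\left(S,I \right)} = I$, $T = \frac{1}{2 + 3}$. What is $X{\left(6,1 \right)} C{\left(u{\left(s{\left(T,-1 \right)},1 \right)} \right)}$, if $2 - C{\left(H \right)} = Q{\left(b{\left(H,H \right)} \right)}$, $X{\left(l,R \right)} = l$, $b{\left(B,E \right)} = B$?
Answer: $\frac{106}{3} \approx 35.333$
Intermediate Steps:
$T = \frac{1}{5} \approx 0.2$
$Q{\left(k \right)} = - \frac{35}{9}$ ($Q{\left(k \right)} = -4 + \frac{1}{9} \cdot 1 = -4 + \frac{1}{9} = - \frac{35}{9}$)
$u{\left(c,g \right)} = - \frac{1}{2} - g + c g$ ($u{\left(c,g \right)} = - \frac{1}{2} + \left(c g - g\right) = - \frac{1}{2} + \left(- g + c g\right) = - \frac{1}{2} - g + c g$)
$C{\left(H \right)} = \frac{53}{9}$ ($C{\left(H \right)} = 2 - - \frac{35}{9} = 2 + \frac{35}{9} = \frac{53}{9}$)
$X{\left(6,1 \right)} C{\left(u{\left(s{\left(T,-1 \right)},1 \right)} \right)} = 6 \cdot \frac{53}{9} = \frac{106}{3}$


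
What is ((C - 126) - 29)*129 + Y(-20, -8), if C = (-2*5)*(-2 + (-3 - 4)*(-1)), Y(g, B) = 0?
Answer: -26445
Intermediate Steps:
C = -50 (C = -10*(-2 - 7*(-1)) = -10*(-2 + 7) = -10*5 = -50)
((C - 126) - 29)*129 + Y(-20, -8) = ((-50 - 126) - 29)*129 + 0 = (-176 - 29)*129 + 0 = -205*129 + 0 = -26445 + 0 = -26445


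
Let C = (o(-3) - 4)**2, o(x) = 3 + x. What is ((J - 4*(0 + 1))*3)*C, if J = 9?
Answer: 240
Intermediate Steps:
C = 16 (C = ((3 - 3) - 4)**2 = (0 - 4)**2 = (-4)**2 = 16)
((J - 4*(0 + 1))*3)*C = ((9 - 4*(0 + 1))*3)*16 = ((9 - 4*1)*3)*16 = ((9 - 4)*3)*16 = (5*3)*16 = 15*16 = 240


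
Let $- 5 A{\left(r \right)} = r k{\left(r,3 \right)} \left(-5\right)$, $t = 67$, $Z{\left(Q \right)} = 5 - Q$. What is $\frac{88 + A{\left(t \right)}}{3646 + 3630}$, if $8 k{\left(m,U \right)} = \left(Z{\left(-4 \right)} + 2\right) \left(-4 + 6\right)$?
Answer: $\frac{1089}{29104} \approx 0.037418$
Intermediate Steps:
$k{\left(m,U \right)} = \frac{11}{4}$ ($k{\left(m,U \right)} = \frac{\left(\left(5 - -4\right) + 2\right) \left(-4 + 6\right)}{8} = \frac{\left(\left(5 + 4\right) + 2\right) 2}{8} = \frac{\left(9 + 2\right) 2}{8} = \frac{11 \cdot 2}{8} = \frac{1}{8} \cdot 22 = \frac{11}{4}$)
$A{\left(r \right)} = \frac{11 r}{4}$ ($A{\left(r \right)} = - \frac{r \frac{11}{4} \left(-5\right)}{5} = - \frac{\frac{11 r}{4} \left(-5\right)}{5} = - \frac{\left(- \frac{55}{4}\right) r}{5} = \frac{11 r}{4}$)
$\frac{88 + A{\left(t \right)}}{3646 + 3630} = \frac{88 + \frac{11}{4} \cdot 67}{3646 + 3630} = \frac{88 + \frac{737}{4}}{7276} = \frac{1089}{4} \cdot \frac{1}{7276} = \frac{1089}{29104}$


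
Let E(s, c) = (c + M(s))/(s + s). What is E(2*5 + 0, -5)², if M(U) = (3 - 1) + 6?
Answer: 9/400 ≈ 0.022500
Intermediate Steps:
M(U) = 8 (M(U) = 2 + 6 = 8)
E(s, c) = (8 + c)/(2*s) (E(s, c) = (c + 8)/(s + s) = (8 + c)/((2*s)) = (8 + c)*(1/(2*s)) = (8 + c)/(2*s))
E(2*5 + 0, -5)² = ((8 - 5)/(2*(2*5 + 0)))² = ((½)*3/(10 + 0))² = ((½)*3/10)² = ((½)*(⅒)*3)² = (3/20)² = 9/400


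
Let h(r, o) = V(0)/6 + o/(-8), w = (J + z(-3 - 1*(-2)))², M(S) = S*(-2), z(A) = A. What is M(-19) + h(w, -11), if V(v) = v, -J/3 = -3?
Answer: 315/8 ≈ 39.375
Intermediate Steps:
J = 9 (J = -3*(-3) = 9)
M(S) = -2*S
w = 64 (w = (9 + (-3 - 1*(-2)))² = (9 + (-3 + 2))² = (9 - 1)² = 8² = 64)
h(r, o) = -o/8 (h(r, o) = 0/6 + o/(-8) = 0*(⅙) + o*(-⅛) = 0 - o/8 = -o/8)
M(-19) + h(w, -11) = -2*(-19) - ⅛*(-11) = 38 + 11/8 = 315/8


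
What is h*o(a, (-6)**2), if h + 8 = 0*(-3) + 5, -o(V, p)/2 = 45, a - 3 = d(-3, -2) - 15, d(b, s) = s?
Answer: 270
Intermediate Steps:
a = -14 (a = 3 + (-2 - 15) = 3 - 17 = -14)
o(V, p) = -90 (o(V, p) = -2*45 = -90)
h = -3 (h = -8 + (0*(-3) + 5) = -8 + (0 + 5) = -8 + 5 = -3)
h*o(a, (-6)**2) = -3*(-90) = 270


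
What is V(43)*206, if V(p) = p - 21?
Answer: 4532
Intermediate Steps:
V(p) = -21 + p
V(43)*206 = (-21 + 43)*206 = 22*206 = 4532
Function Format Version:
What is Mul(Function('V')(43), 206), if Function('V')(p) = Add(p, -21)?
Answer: 4532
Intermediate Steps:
Function('V')(p) = Add(-21, p)
Mul(Function('V')(43), 206) = Mul(Add(-21, 43), 206) = Mul(22, 206) = 4532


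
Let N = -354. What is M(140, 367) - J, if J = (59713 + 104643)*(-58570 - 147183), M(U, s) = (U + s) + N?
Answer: 33816740221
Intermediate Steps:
M(U, s) = -354 + U + s (M(U, s) = (U + s) - 354 = -354 + U + s)
J = -33816740068 (J = 164356*(-205753) = -33816740068)
M(140, 367) - J = (-354 + 140 + 367) - 1*(-33816740068) = 153 + 33816740068 = 33816740221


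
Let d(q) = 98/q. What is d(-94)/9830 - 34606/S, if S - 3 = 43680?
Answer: -15990458527/20181982830 ≈ -0.79231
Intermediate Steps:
S = 43683 (S = 3 + 43680 = 43683)
d(-94)/9830 - 34606/S = (98/(-94))/9830 - 34606/43683 = (98*(-1/94))*(1/9830) - 34606*1/43683 = -49/47*1/9830 - 34606/43683 = -49/462010 - 34606/43683 = -15990458527/20181982830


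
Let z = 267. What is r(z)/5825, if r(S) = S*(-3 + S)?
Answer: 70488/5825 ≈ 12.101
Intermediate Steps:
r(z)/5825 = (267*(-3 + 267))/5825 = (267*264)*(1/5825) = 70488*(1/5825) = 70488/5825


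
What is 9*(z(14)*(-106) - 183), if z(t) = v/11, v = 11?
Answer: -2601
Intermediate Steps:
z(t) = 1 (z(t) = 11/11 = 11*(1/11) = 1)
9*(z(14)*(-106) - 183) = 9*(1*(-106) - 183) = 9*(-106 - 183) = 9*(-289) = -2601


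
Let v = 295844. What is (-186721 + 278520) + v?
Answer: 387643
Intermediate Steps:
(-186721 + 278520) + v = (-186721 + 278520) + 295844 = 91799 + 295844 = 387643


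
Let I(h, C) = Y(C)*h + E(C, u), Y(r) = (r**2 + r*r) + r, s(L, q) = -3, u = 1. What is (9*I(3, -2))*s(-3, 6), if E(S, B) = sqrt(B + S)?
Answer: -486 - 27*I ≈ -486.0 - 27.0*I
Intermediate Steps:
Y(r) = r + 2*r**2 (Y(r) = (r**2 + r**2) + r = 2*r**2 + r = r + 2*r**2)
I(h, C) = sqrt(1 + C) + C*h*(1 + 2*C) (I(h, C) = (C*(1 + 2*C))*h + sqrt(1 + C) = C*h*(1 + 2*C) + sqrt(1 + C) = sqrt(1 + C) + C*h*(1 + 2*C))
(9*I(3, -2))*s(-3, 6) = (9*(sqrt(1 - 2) - 2*3*(1 + 2*(-2))))*(-3) = (9*(sqrt(-1) - 2*3*(1 - 4)))*(-3) = (9*(I - 2*3*(-3)))*(-3) = (9*(I + 18))*(-3) = (9*(18 + I))*(-3) = (162 + 9*I)*(-3) = -486 - 27*I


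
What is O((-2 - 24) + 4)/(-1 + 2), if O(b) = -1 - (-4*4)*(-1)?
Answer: -17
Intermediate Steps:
O(b) = -17 (O(b) = -1 - (-16)*(-1) = -1 - 1*16 = -1 - 16 = -17)
O((-2 - 24) + 4)/(-1 + 2) = -17/(-1 + 2) = -17/1 = -17*1 = -17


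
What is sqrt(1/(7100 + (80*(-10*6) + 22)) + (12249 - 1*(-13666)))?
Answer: 11*sqrt(128306238)/774 ≈ 160.98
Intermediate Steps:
sqrt(1/(7100 + (80*(-10*6) + 22)) + (12249 - 1*(-13666))) = sqrt(1/(7100 + (80*(-60) + 22)) + (12249 + 13666)) = sqrt(1/(7100 + (-4800 + 22)) + 25915) = sqrt(1/(7100 - 4778) + 25915) = sqrt(1/2322 + 25915) = sqrt(60174631/2322) = 11*sqrt(128306238)/774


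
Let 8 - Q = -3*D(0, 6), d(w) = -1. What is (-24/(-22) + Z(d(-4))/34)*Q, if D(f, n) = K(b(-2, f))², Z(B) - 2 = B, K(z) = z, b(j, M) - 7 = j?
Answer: 34777/374 ≈ 92.987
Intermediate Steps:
b(j, M) = 7 + j
Z(B) = 2 + B
D(f, n) = 25 (D(f, n) = (7 - 2)² = 5² = 25)
Q = 83 (Q = 8 - (-3)*25 = 8 - 1*(-75) = 8 + 75 = 83)
(-24/(-22) + Z(d(-4))/34)*Q = (-24/(-22) + (2 - 1)/34)*83 = (-24*(-1/22) + 1*(1/34))*83 = (12/11 + 1/34)*83 = (419/374)*83 = 34777/374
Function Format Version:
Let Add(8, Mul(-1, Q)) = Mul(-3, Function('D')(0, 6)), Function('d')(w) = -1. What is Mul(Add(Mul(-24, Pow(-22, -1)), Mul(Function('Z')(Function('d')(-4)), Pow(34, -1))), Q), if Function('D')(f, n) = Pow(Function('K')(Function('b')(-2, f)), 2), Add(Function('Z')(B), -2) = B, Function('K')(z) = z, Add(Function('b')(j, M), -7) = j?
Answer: Rational(34777, 374) ≈ 92.987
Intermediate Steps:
Function('b')(j, M) = Add(7, j)
Function('Z')(B) = Add(2, B)
Function('D')(f, n) = 25 (Function('D')(f, n) = Pow(Add(7, -2), 2) = Pow(5, 2) = 25)
Q = 83 (Q = Add(8, Mul(-1, Mul(-3, 25))) = Add(8, Mul(-1, -75)) = Add(8, 75) = 83)
Mul(Add(Mul(-24, Pow(-22, -1)), Mul(Function('Z')(Function('d')(-4)), Pow(34, -1))), Q) = Mul(Add(Mul(-24, Pow(-22, -1)), Mul(Add(2, -1), Pow(34, -1))), 83) = Mul(Add(Mul(-24, Rational(-1, 22)), Mul(1, Rational(1, 34))), 83) = Mul(Add(Rational(12, 11), Rational(1, 34)), 83) = Mul(Rational(419, 374), 83) = Rational(34777, 374)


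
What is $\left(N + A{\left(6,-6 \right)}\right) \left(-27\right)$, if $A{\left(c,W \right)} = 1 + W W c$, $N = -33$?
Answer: $-4968$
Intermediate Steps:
$A{\left(c,W \right)} = 1 + c W^{2}$
$\left(N + A{\left(6,-6 \right)}\right) \left(-27\right) = \left(-33 + \left(1 + 6 \left(-6\right)^{2}\right)\right) \left(-27\right) = \left(-33 + \left(1 + 6 \cdot 36\right)\right) \left(-27\right) = \left(-33 + \left(1 + 216\right)\right) \left(-27\right) = \left(-33 + 217\right) \left(-27\right) = 184 \left(-27\right) = -4968$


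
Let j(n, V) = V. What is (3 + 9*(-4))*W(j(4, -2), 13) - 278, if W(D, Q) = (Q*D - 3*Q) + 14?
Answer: 1405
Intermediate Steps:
W(D, Q) = 14 - 3*Q + D*Q (W(D, Q) = (D*Q - 3*Q) + 14 = (-3*Q + D*Q) + 14 = 14 - 3*Q + D*Q)
(3 + 9*(-4))*W(j(4, -2), 13) - 278 = (3 + 9*(-4))*(14 - 3*13 - 2*13) - 278 = (3 - 36)*(14 - 39 - 26) - 278 = -33*(-51) - 278 = 1683 - 278 = 1405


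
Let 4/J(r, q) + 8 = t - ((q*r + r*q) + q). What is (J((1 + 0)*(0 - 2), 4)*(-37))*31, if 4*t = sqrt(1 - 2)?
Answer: -293632/257 + 18352*I/257 ≈ -1142.5 + 71.409*I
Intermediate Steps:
t = I/4 (t = sqrt(1 - 2)/4 = sqrt(-1)/4 = I/4 ≈ 0.25*I)
J(r, q) = 4/(-8 - q + I/4 - 2*q*r) (J(r, q) = 4/(-8 + (I/4 - ((q*r + r*q) + q))) = 4/(-8 + (I/4 - ((q*r + q*r) + q))) = 4/(-8 + (I/4 - (2*q*r + q))) = 4/(-8 + (I/4 - (q + 2*q*r))) = 4/(-8 + (I/4 + (-q - 2*q*r))) = 4/(-8 + (-q + I/4 - 2*q*r)) = 4/(-8 - q + I/4 - 2*q*r))
(J((1 + 0)*(0 - 2), 4)*(-37))*31 = (-16/(32 - I + 4*4 + 8*4*((1 + 0)*(0 - 2)))*(-37))*31 = (-16/(32 - I + 16 + 8*4*(1*(-2)))*(-37))*31 = (-16/(32 - I + 16 + 8*4*(-2))*(-37))*31 = (-16/(32 - I + 16 - 64)*(-37))*31 = (-16*(-16 + I)/257*(-37))*31 = (592*(-16 + I)/257)*31 = 18352*(-16 + I)/257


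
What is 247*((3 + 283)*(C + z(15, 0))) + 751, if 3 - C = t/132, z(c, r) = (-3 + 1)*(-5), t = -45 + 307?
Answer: 2336650/3 ≈ 7.7888e+5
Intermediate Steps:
t = 262
z(c, r) = 10 (z(c, r) = -2*(-5) = 10)
C = 67/66 (C = 3 - 262/132 = 3 - 1*131/66 = 3 - 131/66 = 67/66 ≈ 1.0152)
247*((3 + 283)*(C + z(15, 0))) + 751 = 247*((3 + 283)*(67/66 + 10)) + 751 = 247*(286*(727/66)) + 751 = 247*(9451/3) + 751 = 2334397/3 + 751 = 2336650/3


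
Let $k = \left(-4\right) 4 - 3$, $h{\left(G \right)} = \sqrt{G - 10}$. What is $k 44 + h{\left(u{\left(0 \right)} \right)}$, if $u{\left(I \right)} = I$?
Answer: $-836 + i \sqrt{10} \approx -836.0 + 3.1623 i$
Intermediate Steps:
$h{\left(G \right)} = \sqrt{-10 + G}$
$k = -19$ ($k = -16 - 3 = -19$)
$k 44 + h{\left(u{\left(0 \right)} \right)} = \left(-19\right) 44 + \sqrt{-10 + 0} = -836 + \sqrt{-10} = -836 + i \sqrt{10}$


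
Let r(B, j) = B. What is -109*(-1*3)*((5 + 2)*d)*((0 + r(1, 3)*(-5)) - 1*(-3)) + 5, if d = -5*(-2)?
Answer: -45775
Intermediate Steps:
d = 10
-109*(-1*3)*((5 + 2)*d)*((0 + r(1, 3)*(-5)) - 1*(-3)) + 5 = -109*(-1*3)*((5 + 2)*10)*((0 + 1*(-5)) - 1*(-3)) + 5 = -109*(-21*10)*((0 - 5) + 3) + 5 = -109*(-3*70)*(-5 + 3) + 5 = -(-22890)*(-2) + 5 = -109*420 + 5 = -45780 + 5 = -45775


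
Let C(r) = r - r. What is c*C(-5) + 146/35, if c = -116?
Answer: 146/35 ≈ 4.1714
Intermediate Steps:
C(r) = 0
c*C(-5) + 146/35 = -116*0 + 146/35 = 0 + 146*(1/35) = 0 + 146/35 = 146/35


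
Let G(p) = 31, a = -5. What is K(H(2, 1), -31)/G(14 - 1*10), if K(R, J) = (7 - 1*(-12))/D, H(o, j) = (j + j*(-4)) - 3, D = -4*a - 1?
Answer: 1/31 ≈ 0.032258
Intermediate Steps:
D = 19 (D = -4*(-5) - 1 = 20 - 1 = 19)
H(o, j) = -3 - 3*j (H(o, j) = (j - 4*j) - 3 = -3*j - 3 = -3 - 3*j)
K(R, J) = 1 (K(R, J) = (7 - 1*(-12))/19 = (7 + 12)*(1/19) = 19*(1/19) = 1)
K(H(2, 1), -31)/G(14 - 1*10) = 1/31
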